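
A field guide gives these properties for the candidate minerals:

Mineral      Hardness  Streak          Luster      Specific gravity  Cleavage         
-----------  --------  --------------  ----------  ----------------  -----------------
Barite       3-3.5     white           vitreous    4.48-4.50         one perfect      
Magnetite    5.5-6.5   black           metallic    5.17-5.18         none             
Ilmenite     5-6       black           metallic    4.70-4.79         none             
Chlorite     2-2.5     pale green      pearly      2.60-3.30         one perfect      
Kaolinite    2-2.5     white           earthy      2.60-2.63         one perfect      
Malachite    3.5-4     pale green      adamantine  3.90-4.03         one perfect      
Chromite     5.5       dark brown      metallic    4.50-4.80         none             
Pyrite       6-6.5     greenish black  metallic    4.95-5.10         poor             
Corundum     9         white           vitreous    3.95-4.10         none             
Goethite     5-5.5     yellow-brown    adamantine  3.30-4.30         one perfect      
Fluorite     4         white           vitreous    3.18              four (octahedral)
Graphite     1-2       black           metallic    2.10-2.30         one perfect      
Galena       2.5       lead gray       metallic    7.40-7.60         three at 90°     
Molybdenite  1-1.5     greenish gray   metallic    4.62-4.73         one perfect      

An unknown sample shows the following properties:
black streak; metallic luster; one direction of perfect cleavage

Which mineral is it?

Graphite

Black streak: leaves Magnetite, Ilmenite, Graphite.
Metallic luster: consistent with all remaining minerals.
One direction of perfect cleavage: Graphite remains.
The only mineral consistent with every observation is Graphite.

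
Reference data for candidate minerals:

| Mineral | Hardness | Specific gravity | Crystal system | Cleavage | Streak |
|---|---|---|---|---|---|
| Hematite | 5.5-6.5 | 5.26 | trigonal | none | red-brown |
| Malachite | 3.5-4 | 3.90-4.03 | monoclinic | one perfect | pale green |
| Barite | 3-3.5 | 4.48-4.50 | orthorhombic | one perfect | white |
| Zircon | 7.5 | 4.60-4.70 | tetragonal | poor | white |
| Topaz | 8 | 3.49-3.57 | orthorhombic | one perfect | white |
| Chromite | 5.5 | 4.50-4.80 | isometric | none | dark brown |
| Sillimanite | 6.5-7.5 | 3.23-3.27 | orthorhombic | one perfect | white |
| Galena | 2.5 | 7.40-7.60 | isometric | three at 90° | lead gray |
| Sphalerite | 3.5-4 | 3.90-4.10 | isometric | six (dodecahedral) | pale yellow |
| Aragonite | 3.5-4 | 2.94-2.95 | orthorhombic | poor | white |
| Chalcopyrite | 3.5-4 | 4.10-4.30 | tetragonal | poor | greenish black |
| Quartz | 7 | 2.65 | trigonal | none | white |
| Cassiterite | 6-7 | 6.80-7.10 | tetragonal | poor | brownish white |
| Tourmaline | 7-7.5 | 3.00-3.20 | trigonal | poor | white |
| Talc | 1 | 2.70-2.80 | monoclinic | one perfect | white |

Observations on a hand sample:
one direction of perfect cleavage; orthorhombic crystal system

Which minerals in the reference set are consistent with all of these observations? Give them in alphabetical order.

Barite, Sillimanite, Topaz

One direction of perfect cleavage — only Malachite, Barite, Topaz, Sillimanite, Talc remain.
Orthorhombic crystal system is inconsistent with Malachite, Talc.
Consistent with every observation: Barite, Sillimanite, Topaz.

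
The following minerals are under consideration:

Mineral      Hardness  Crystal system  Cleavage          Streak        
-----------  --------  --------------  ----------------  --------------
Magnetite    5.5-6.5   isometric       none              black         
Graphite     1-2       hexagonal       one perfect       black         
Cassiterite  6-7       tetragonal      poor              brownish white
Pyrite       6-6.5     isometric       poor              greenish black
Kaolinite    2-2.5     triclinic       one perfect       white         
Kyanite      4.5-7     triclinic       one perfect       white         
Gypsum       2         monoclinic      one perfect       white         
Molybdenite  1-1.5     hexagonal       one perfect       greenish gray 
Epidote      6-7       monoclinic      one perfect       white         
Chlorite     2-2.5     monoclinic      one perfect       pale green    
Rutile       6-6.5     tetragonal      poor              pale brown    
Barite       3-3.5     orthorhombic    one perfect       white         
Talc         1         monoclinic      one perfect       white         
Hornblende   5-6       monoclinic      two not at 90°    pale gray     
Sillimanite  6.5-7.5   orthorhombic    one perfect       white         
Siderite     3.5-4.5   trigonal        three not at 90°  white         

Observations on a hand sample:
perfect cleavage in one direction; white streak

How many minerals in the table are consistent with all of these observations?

Perfect cleavage in one direction excludes Magnetite, Cassiterite, Pyrite, Rutile, Hornblende, Siderite.
White streak eliminates Graphite, Molybdenite, Chlorite.
Remaining candidates: Barite, Epidote, Gypsum, Kaolinite, Kyanite, Sillimanite, Talc.
That is 7 minerals.

7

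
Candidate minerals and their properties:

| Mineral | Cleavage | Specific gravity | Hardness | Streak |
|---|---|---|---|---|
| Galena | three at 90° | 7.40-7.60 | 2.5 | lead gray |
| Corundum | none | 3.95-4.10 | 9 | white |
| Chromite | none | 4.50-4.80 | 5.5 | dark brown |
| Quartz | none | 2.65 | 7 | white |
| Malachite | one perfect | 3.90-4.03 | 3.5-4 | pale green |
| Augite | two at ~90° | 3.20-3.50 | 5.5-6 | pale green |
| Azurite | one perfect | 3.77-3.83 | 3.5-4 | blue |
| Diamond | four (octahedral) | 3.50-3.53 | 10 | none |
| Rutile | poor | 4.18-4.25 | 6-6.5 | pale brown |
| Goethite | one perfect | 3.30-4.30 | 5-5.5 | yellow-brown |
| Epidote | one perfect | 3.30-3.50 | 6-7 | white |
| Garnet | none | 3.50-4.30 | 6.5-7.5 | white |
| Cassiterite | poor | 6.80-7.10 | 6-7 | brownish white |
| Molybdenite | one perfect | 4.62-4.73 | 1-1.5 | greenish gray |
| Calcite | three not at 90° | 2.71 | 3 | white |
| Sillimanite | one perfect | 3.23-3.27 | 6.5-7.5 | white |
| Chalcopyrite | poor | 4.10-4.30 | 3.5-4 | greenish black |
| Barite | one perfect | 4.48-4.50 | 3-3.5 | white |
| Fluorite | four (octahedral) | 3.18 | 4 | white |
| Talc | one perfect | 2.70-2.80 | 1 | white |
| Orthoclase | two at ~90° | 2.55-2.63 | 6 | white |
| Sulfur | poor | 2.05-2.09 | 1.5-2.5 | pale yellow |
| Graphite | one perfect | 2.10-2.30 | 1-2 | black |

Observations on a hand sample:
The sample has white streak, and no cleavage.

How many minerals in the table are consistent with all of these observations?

3

White streak — narrows the field to Corundum, Quartz, Epidote, Garnet, Calcite, Sillimanite, Barite, Fluorite, Talc, Orthoclase.
No cleavage — Corundum, Quartz, Garnet remain.
Consistent with every observation: Corundum, Garnet, Quartz.
That is 3 minerals.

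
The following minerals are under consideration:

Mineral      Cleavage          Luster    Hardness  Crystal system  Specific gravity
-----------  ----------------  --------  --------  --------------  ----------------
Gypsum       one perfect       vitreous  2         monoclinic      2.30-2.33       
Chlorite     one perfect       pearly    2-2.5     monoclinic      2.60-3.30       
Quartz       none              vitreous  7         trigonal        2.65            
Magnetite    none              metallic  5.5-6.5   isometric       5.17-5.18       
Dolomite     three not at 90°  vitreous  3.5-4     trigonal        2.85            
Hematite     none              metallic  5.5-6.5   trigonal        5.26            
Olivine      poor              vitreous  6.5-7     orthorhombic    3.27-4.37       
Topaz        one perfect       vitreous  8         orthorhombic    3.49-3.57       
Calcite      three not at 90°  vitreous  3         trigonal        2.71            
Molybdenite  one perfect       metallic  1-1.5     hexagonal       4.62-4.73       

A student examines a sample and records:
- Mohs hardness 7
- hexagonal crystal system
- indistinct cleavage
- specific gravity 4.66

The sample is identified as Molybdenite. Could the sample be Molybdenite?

Mohs hardness 7 — Molybdenite has hardness 1-1.5; inconsistent.
Hexagonal crystal system — consistent with Molybdenite (hexagonal system).
Indistinct cleavage — Molybdenite has cleavage one perfect; inconsistent.
Specific gravity 4.66 — consistent with Molybdenite (SG 4.62-4.73).
2 of the observed properties are inconsistent with Molybdenite.

No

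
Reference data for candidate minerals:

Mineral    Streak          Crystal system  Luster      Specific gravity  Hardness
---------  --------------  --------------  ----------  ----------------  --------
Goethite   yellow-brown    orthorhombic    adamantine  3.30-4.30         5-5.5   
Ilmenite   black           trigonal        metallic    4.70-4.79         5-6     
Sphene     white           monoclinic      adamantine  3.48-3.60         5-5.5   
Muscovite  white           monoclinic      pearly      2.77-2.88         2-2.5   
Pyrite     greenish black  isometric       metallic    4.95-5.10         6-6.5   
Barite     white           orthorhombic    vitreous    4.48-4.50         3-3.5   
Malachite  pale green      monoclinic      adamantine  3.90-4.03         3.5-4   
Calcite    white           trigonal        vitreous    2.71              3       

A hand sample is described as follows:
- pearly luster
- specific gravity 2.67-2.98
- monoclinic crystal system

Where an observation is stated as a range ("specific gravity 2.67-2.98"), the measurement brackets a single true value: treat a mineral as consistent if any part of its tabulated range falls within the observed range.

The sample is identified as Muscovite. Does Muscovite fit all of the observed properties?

Yes

Pearly luster — agrees with Muscovite (pearly luster).
Specific gravity 2.67-2.98 — agrees with Muscovite (SG 2.77-2.88).
Monoclinic crystal system — agrees with Muscovite (monoclinic system).
Every observed property is compatible with the reference values for Muscovite.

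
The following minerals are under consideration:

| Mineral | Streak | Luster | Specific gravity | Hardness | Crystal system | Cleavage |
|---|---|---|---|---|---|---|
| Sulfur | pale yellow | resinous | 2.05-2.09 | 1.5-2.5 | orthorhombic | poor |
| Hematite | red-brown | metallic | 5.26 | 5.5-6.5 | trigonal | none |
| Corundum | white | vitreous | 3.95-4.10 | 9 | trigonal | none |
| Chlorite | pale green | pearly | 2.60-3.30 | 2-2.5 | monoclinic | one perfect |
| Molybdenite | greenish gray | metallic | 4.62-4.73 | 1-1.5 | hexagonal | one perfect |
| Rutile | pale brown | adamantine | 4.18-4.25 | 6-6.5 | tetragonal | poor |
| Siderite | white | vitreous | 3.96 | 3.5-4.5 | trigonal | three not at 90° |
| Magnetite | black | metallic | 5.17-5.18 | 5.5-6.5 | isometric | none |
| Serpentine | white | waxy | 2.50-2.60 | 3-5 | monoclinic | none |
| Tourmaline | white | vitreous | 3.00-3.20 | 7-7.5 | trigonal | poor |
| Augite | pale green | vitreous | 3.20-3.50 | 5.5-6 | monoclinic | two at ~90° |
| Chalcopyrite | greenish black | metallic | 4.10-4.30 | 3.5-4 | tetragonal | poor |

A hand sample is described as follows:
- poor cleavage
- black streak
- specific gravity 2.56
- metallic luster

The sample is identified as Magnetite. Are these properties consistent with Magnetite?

Poor cleavage — Magnetite has cleavage none; a mismatch.
Black streak — matches Magnetite (black streak).
Specific gravity 2.56 — Magnetite has SG 5.17-5.18; a mismatch.
Metallic luster — matches Magnetite (metallic luster).
2 of the observed properties are inconsistent with Magnetite.

Inconsistent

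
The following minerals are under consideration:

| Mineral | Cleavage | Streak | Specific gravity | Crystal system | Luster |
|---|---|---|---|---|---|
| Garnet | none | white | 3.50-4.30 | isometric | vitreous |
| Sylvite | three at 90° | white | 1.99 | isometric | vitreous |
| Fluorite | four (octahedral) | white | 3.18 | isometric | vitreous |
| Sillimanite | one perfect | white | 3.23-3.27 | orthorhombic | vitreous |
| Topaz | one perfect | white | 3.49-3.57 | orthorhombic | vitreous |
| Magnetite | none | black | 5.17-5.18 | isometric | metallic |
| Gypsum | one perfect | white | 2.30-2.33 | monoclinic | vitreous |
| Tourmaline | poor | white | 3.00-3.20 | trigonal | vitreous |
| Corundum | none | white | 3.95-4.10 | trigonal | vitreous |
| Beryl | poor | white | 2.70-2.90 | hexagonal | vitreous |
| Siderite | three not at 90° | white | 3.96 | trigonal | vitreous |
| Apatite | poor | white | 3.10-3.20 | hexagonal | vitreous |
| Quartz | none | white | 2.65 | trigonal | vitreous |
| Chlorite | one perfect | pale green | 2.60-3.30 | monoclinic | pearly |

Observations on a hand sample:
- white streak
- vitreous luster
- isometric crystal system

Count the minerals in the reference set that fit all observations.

3

White streak excludes Magnetite, Chlorite.
Vitreous luster — no further eliminations.
Isometric crystal system — leaves Garnet, Sylvite, Fluorite.
Remaining candidates: Fluorite, Garnet, Sylvite.
That is 3 minerals.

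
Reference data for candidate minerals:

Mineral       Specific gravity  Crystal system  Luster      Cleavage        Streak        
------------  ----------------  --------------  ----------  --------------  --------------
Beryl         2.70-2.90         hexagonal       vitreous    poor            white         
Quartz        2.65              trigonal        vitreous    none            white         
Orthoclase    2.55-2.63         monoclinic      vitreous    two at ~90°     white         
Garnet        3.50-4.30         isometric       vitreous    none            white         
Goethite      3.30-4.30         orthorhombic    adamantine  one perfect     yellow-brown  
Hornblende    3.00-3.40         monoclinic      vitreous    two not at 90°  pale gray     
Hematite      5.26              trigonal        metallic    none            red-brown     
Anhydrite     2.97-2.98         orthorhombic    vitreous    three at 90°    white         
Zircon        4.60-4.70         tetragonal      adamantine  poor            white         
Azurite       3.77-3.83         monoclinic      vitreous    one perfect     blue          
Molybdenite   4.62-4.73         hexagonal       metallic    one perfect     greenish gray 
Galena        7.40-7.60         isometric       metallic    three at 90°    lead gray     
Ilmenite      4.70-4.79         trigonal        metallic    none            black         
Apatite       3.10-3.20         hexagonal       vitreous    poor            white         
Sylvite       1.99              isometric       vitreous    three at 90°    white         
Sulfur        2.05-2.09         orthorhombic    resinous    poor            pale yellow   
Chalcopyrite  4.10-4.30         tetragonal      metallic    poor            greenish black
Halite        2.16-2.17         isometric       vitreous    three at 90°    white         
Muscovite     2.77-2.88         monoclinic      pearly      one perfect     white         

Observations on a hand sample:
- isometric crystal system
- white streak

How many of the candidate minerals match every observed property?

Isometric crystal system: only Garnet, Galena, Sylvite, Halite remain.
White streak rules out Galena.
Remaining candidates: Garnet, Halite, Sylvite.
That is 3 minerals.

3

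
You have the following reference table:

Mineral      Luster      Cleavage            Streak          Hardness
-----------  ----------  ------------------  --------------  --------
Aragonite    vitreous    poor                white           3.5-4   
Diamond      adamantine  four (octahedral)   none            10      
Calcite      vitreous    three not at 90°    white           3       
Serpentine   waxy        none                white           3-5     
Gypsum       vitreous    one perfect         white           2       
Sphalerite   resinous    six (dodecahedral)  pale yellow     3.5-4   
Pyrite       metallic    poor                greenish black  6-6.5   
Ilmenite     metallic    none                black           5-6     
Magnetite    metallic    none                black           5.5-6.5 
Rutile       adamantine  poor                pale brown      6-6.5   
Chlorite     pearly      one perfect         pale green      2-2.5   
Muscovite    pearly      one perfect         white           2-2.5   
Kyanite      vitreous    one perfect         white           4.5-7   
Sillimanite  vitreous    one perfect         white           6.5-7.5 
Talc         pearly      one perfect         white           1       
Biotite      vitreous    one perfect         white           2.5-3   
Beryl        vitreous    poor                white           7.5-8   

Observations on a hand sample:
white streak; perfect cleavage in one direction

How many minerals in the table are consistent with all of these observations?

White streak: leaves Aragonite, Calcite, Serpentine, Gypsum, Muscovite, Kyanite, Sillimanite, Talc, Biotite, Beryl.
Perfect cleavage in one direction is inconsistent with Aragonite, Calcite, Serpentine, Beryl.
The minerals that satisfy all observations are Biotite, Gypsum, Kyanite, Muscovite, Sillimanite, Talc.
That is 6 minerals.

6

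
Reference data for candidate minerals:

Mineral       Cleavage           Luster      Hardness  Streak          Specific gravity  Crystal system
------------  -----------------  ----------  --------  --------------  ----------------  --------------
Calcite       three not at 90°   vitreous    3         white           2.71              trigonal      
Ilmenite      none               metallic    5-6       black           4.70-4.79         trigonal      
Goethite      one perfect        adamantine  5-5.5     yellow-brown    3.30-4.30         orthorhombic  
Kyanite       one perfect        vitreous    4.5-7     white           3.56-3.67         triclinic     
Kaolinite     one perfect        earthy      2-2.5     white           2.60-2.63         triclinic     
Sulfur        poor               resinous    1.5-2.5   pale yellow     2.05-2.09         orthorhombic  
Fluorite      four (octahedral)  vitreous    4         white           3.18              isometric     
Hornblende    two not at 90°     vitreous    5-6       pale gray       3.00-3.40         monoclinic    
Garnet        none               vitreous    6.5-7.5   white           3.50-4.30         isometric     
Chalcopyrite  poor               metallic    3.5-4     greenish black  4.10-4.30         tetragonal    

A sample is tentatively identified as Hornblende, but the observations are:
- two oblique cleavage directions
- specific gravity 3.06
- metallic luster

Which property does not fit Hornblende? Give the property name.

luster

Two oblique cleavage directions: Hornblende has cleavage two not at 90° — consistent.
Specific gravity 3.06: Hornblende has SG 3.00-3.40 — consistent.
Metallic luster: Hornblende has vitreous luster — does not match.
Everything matches except the luster.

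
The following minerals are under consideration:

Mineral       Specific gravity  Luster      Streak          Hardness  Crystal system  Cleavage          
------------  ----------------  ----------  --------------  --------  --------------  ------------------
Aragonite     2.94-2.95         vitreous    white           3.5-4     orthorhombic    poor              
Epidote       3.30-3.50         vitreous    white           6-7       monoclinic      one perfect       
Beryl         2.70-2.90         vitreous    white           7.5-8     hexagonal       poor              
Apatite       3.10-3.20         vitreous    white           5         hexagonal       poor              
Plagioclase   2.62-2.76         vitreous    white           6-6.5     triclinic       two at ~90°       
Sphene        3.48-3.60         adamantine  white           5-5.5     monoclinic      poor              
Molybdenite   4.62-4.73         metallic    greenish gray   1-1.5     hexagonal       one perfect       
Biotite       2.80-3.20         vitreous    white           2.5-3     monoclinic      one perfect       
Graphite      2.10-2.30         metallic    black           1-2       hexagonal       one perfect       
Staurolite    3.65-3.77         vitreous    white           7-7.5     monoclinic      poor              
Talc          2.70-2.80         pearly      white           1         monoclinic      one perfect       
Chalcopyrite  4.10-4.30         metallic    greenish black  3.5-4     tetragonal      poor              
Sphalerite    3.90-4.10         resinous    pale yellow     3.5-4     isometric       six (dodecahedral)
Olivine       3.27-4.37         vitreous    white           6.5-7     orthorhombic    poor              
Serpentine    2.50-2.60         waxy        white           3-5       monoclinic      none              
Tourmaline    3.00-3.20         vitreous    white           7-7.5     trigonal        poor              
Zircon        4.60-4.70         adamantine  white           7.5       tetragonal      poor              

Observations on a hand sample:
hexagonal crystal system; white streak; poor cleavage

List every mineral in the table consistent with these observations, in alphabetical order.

Hexagonal crystal system — narrows the field to Beryl, Apatite, Molybdenite, Graphite.
White streak is inconsistent with Molybdenite, Graphite.
Poor cleavage — consistent with all remaining minerals.
Consistent with every observation: Apatite, Beryl.

Apatite, Beryl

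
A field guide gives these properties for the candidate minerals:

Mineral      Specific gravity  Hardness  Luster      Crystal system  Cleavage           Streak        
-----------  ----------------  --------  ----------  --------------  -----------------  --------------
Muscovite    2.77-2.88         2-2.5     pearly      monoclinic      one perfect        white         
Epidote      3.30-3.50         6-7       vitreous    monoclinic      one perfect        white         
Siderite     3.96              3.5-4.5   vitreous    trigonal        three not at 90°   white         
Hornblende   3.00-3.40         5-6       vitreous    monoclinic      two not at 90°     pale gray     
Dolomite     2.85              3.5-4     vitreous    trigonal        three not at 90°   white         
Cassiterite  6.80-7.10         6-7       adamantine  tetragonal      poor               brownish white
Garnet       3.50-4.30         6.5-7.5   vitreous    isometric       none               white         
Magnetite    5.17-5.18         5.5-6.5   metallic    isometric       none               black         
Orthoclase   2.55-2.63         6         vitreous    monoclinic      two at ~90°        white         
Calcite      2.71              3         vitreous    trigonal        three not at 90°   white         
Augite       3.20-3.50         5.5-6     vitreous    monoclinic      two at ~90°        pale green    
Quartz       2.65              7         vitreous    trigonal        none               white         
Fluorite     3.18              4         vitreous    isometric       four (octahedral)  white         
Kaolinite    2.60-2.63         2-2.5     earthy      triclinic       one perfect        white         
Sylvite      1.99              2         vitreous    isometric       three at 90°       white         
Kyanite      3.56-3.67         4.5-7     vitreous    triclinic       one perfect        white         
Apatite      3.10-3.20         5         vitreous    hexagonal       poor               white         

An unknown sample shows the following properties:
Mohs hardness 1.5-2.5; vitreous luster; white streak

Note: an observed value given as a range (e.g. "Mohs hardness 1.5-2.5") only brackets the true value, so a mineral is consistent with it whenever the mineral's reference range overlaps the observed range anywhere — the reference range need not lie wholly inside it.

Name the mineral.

Mohs hardness 1.5-2.5 — only Muscovite, Kaolinite, Sylvite remain.
Vitreous luster — narrows the field to Sylvite.
White streak — no further eliminations.
Sylvite is the sole remaining match.

Sylvite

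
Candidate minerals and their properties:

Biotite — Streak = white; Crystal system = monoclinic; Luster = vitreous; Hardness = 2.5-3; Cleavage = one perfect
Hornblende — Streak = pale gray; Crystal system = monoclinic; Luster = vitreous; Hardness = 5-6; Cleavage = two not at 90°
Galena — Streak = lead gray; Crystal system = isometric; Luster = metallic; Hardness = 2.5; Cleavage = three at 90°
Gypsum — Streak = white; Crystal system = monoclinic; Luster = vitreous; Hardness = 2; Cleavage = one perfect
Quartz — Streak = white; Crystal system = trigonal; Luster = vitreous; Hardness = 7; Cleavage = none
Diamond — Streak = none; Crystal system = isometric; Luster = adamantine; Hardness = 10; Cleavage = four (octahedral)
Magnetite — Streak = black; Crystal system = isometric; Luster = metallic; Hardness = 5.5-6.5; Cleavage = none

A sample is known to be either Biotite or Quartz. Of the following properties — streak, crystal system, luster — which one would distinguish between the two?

crystal system

Streak: both white — shared.
Crystal system: Biotite monoclinic, Quartz trigonal — these differ.
Luster: both vitreous — shared.
Only crystal system differs between Biotite and Quartz among the listed tests.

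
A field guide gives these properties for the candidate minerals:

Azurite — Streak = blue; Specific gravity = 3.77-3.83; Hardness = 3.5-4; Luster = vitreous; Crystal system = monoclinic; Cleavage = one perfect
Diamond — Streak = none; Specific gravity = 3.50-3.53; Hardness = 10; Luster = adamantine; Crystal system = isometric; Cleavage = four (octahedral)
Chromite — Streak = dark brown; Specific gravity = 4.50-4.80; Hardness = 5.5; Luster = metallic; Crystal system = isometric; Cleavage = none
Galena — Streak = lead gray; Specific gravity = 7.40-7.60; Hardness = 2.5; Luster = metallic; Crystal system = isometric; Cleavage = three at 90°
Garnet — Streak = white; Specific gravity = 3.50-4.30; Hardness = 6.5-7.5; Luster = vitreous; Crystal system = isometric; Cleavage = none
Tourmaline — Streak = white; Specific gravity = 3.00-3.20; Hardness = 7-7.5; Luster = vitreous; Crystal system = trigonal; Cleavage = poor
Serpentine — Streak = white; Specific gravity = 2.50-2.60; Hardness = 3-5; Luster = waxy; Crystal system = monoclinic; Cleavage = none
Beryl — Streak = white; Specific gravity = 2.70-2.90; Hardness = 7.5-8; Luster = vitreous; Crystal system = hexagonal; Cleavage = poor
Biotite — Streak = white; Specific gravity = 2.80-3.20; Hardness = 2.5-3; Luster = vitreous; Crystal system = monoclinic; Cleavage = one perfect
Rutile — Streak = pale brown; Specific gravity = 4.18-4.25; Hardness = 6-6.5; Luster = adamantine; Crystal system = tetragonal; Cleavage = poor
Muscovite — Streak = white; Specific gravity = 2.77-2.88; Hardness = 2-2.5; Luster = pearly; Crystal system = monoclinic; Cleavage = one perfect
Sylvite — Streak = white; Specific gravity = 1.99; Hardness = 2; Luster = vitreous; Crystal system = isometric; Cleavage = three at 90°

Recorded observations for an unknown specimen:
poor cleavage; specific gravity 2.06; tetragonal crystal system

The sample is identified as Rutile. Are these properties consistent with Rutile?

No

Poor cleavage — fits Rutile (cleavage poor).
Specific gravity 2.06 — Rutile has SG 4.18-4.25; inconsistent.
Tetragonal crystal system — fits Rutile (tetragonal system).
Rutile is excluded by the specific gravity.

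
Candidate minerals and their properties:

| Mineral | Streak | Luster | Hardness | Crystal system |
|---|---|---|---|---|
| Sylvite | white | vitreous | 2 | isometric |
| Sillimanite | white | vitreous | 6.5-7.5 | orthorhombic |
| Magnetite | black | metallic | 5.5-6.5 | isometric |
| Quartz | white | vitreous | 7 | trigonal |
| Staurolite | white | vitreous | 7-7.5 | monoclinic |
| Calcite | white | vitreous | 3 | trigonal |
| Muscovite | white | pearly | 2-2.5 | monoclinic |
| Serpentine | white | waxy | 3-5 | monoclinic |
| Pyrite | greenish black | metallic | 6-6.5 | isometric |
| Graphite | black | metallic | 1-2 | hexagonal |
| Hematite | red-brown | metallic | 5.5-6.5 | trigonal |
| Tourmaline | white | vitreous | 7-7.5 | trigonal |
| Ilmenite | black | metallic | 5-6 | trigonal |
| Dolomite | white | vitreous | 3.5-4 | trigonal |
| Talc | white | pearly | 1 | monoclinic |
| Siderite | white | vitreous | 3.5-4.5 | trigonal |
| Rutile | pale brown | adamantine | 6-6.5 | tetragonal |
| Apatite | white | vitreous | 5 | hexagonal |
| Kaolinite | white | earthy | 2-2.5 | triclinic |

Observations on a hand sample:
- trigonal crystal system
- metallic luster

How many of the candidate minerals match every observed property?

2

Trigonal crystal system — only Quartz, Calcite, Hematite, Tourmaline, Ilmenite, Dolomite, Siderite remain.
Metallic luster — Hematite, Ilmenite remain.
Remaining candidates: Hematite, Ilmenite.
That is 2 minerals.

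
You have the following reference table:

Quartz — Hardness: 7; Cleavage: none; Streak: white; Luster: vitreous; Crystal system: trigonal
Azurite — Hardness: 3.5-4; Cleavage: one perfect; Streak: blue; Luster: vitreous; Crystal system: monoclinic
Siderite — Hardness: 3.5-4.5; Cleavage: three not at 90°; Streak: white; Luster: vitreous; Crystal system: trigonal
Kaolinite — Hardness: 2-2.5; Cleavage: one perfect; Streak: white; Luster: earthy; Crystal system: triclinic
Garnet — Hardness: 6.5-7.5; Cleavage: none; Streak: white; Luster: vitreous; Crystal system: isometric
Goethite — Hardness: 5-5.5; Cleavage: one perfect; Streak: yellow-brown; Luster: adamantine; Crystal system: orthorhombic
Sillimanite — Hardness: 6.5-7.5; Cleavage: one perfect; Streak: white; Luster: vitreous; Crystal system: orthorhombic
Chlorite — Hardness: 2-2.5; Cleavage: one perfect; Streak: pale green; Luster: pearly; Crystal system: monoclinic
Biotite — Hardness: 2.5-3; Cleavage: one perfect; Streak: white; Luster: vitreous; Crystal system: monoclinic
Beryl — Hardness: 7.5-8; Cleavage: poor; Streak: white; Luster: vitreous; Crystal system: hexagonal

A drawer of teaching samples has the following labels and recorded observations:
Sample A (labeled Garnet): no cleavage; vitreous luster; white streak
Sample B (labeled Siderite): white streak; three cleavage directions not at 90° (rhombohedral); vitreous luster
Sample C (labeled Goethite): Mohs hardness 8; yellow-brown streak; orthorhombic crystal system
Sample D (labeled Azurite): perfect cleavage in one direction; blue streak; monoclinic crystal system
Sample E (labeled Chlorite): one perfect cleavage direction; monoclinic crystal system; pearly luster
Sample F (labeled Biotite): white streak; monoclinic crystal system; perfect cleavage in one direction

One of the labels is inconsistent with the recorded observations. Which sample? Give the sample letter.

C

Sample A: all recorded properties match Garnet.
Sample B: all recorded properties match Siderite.
Sample C: Goethite has hardness 5-5.5, but the record shows Mohs hardness 8 — this label is wrong.
Sample D: all recorded properties match Azurite.
Sample E: all recorded properties match Chlorite.
Sample F: all recorded properties match Biotite.
Only sample C is inconsistent with its label.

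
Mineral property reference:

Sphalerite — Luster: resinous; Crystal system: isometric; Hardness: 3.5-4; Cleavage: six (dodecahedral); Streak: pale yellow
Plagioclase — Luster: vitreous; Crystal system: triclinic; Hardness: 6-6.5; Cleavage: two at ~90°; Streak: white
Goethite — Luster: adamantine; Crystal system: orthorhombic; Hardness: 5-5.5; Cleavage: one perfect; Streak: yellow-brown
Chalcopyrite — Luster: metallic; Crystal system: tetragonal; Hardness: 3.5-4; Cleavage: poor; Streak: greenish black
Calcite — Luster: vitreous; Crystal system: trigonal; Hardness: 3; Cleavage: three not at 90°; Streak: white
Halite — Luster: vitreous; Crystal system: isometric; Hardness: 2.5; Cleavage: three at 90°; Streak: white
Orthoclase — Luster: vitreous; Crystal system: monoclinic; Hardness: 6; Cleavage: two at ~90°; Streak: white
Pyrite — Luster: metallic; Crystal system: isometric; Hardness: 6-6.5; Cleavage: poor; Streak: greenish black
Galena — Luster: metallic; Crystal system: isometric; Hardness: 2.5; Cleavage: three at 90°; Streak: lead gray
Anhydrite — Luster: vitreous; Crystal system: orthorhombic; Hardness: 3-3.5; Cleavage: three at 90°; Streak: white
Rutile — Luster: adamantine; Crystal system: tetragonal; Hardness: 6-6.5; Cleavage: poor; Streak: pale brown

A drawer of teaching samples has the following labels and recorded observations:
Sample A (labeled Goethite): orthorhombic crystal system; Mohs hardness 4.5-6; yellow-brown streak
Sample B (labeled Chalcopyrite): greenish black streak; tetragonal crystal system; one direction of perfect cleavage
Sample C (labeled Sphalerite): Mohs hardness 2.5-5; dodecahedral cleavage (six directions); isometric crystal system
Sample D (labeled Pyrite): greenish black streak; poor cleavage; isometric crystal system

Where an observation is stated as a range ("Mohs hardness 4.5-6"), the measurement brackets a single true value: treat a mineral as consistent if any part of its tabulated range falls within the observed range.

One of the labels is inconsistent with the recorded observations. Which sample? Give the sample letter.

Sample A: observations are consistent with Goethite.
Sample B: one direction of perfect cleavage is outside the reference for Chalcopyrite (cleavage poor) — mislabeled.
Sample C: observations are consistent with Sphalerite.
Sample D: observations are consistent with Pyrite.
Sample B is the mislabeled one.

B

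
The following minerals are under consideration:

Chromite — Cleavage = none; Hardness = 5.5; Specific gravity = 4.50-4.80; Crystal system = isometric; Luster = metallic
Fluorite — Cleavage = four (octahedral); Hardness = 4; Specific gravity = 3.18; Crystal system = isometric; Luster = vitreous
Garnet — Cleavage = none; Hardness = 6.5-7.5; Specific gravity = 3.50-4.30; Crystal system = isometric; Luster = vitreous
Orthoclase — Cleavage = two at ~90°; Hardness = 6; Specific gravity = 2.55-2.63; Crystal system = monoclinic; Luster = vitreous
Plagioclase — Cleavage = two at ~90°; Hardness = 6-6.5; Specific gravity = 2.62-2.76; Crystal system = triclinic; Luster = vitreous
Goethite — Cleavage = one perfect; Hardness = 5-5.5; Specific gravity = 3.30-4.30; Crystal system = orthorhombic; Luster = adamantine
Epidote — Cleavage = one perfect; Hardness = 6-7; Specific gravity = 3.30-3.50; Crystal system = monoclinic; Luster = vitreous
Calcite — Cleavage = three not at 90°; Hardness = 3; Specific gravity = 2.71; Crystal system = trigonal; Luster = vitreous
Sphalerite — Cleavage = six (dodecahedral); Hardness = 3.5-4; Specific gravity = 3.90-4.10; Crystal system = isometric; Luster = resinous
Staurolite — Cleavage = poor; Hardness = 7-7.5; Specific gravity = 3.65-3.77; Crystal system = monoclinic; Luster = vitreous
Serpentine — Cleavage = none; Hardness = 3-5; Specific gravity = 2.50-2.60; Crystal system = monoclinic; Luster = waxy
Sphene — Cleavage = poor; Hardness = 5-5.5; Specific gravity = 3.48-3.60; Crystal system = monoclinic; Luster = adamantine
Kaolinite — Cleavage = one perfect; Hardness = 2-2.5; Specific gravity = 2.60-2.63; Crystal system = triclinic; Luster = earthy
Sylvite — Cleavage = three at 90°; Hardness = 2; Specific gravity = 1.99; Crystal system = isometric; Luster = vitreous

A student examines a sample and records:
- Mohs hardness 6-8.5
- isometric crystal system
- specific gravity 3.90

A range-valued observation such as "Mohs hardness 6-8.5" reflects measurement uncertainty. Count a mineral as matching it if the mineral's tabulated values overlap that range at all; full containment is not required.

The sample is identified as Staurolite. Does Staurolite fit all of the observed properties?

Mohs hardness 6-8.5 — consistent with Staurolite (hardness 7-7.5).
Isometric crystal system — Staurolite has monoclinic system; a mismatch.
Specific gravity 3.90 — Staurolite has SG 3.65-3.77; a mismatch.
2 of the observed properties are inconsistent with Staurolite.

No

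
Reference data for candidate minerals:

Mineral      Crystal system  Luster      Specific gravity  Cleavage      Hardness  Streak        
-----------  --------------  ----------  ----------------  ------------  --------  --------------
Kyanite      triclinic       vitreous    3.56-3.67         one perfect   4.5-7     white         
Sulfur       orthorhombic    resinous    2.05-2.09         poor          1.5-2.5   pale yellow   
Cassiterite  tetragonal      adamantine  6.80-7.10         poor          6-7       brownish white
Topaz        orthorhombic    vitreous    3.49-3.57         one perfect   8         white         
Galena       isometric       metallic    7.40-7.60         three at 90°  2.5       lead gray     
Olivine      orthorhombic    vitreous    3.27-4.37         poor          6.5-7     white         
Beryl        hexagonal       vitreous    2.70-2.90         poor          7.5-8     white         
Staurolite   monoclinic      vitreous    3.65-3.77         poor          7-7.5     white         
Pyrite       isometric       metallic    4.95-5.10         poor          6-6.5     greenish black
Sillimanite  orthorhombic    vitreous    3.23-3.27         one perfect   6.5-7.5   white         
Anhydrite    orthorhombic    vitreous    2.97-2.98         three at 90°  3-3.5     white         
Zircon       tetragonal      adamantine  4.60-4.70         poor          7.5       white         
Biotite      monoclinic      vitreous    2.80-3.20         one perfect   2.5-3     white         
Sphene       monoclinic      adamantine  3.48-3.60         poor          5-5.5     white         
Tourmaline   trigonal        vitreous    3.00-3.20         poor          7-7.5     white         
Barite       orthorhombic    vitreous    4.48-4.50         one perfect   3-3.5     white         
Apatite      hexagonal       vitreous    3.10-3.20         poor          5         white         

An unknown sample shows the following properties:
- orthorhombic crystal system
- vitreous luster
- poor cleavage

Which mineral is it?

Olivine

Orthorhombic crystal system — only Sulfur, Topaz, Olivine, Sillimanite, Anhydrite, Barite remain.
Vitreous luster eliminates Sulfur.
Poor cleavage — leaves Olivine.
Olivine is the sole remaining match.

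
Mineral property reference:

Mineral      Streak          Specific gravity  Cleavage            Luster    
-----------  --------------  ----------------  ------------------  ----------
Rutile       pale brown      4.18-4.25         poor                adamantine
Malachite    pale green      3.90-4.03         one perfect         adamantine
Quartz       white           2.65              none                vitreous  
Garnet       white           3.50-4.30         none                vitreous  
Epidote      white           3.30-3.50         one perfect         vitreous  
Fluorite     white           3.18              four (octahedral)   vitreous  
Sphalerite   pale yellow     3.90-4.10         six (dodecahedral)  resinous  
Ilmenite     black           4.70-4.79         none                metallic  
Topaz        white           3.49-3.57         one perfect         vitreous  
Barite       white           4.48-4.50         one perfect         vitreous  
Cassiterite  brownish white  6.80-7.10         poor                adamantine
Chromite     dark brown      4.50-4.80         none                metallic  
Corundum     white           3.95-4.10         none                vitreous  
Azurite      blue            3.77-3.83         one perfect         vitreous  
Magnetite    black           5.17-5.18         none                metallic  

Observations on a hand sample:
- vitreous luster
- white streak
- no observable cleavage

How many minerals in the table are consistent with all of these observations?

Vitreous luster: only Quartz, Garnet, Epidote, Fluorite, Topaz, Barite, Corundum, Azurite remain.
White streak eliminates Azurite.
No observable cleavage: narrows the field to Quartz, Garnet, Corundum.
Remaining candidates: Corundum, Garnet, Quartz.
That is 3 minerals.

3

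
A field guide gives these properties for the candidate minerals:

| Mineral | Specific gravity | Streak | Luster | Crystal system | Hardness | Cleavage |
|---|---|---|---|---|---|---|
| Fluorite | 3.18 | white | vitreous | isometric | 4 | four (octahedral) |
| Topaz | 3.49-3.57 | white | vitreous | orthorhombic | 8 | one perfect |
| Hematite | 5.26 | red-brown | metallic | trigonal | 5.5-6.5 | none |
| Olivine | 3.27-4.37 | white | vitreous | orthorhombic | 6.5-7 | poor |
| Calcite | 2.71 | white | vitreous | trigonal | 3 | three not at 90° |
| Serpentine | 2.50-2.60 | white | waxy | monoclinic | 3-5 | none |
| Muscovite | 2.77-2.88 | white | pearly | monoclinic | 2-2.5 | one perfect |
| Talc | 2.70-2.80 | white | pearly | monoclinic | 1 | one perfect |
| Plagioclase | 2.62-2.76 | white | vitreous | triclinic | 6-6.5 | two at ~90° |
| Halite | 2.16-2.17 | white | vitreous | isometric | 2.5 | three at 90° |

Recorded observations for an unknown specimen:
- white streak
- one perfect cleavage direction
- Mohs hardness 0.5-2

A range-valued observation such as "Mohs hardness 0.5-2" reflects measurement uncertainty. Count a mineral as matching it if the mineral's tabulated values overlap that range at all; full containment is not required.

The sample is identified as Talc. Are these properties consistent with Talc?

White streak — agrees with Talc (white streak).
One perfect cleavage direction — agrees with Talc (cleavage one perfect).
Mohs hardness 0.5-2 — agrees with Talc (hardness 1).
Every observed property is compatible with the reference values for Talc.

Yes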